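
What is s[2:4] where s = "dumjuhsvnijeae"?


Input string: 'dumjuhsvnijeae'
Operation: slice [2:4]
Extract characters: s[2]='m', s[3]='j'
Result: mj


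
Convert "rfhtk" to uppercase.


Input string: 'rfhtk'
Operation: convert each letter to uppercase
Mapping: 'r'->'R', 'f'->'F', 'h'->'H', 't'->'T', 'k'->'K'
Result: RFHTK


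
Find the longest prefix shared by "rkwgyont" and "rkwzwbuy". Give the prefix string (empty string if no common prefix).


String 1: 'rkwgyont'
String 2: 'rkwzwbuy'
Compare position by position:
pos 0: 'r' vs 'r' match
pos 1: 'k' vs 'k' match
pos 2: 'w' vs 'w' match
pos 3: 'g' vs 'z' differ -> stop
Longest common prefix: "rkw" (length 3)


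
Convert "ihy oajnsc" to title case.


Input string: 'ihy oajnsc'
Operation: capitalize first letter of each word
Word transformations: 'ihy'->'Ihy', 'oajnsc'->'Oajnsc'
Result: Ihy Oajnsc


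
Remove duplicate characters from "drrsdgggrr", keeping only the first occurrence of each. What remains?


Input: 'drrsdgggrr'
Operation: keep first occurrence of each character
Scan: s[0]='d' new -> keep; s[1]='r' new -> keep; s[2]='r' seen -> skip; s[3]='s' new -> keep; s[4]='d' seen -> skip; s[5]='g' new -> keep; s[6]='g' seen -> skip; s[7]='g' seen -> skip; s[8]='r' seen -> skip; s[9]='r' seen -> skip
Result: drsg


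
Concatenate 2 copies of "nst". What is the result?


Input string: 'nst'
Operation: repeat 2 times
Concatenation: 'nst' + 'nst'
Result: nstnst


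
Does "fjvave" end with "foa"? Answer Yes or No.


Input string: 'fjvave'
Suffix to check: 'foa'
Last 3 characters of input: 'ave'
Match: False
Result: No


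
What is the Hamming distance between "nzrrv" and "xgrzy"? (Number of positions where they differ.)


String 1: 'nzrrv'
String 2: 'xgrzy'
Compare each position: pos 0: 'n'!='x', pos 1: 'z'!='g', pos 2: 'r'=='r', pos 3: 'r'!='z', pos 4: 'v'!='y'
Differing positions: 4
Hamming distance: 4


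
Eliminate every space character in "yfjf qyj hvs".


Input string: 'yfjf qyj hvs'
Operation: remove all spaces
Words: 'yfjf', 'qyj', 'hvs'
Join without spaces: yfjfqyjhvs


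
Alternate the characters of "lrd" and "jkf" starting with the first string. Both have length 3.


String 1: 'lrd'
String 2: 'jkf'
Operation: alternate characters
Pairs: 'l'+'j', 'r'+'k', 'd'+'f'
Result: ljrkdf


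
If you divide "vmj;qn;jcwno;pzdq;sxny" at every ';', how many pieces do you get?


Input string: 'vmj;qn;jcwno;pzdq;sxny'
Delimiter: ';'
Split result: 'vmj', 'qn', 'jcwno', 'pzdq', 'sxny'
Number of parts: 5


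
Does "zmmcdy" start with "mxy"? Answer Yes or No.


Input string: 'zmmcdy'
Prefix to check: 'mxy'
First 3 characters of input: 'zmm'
Match: False
Result: No


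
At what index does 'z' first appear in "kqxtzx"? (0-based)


Input string: 'kqxtzx'
Target: 'z'
Scanning left to right: s[0]='k', s[1]='q', s[2]='x', s[3]='t', s[4]='z'
First match at index: 4


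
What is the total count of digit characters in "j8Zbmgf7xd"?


Input string: 'j8Zbmgf7xd'
Operation: count digit characters (0-9)
Scan: 'j', '8'(digit), 'Z', 'b', 'm', 'g', 'f', '7'(digit), 'x', 'd'
Digits found: 2
Result: 2


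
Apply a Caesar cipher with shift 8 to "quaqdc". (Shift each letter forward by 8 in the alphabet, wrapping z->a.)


Input: 'quaqdc', shift = 8
Operation: for each letter, (position + 8) mod 26
Mapping: 'q'(16+8=24)->'y', 'u'(20+8=28, 28 mod 26=2)->'c', 'a'(0+8=8)->'i', 'q'(16+8=24)->'y', 'd'(3+8=11)->'l', 'c'(2+8=10)->'k'
Result: yciylk


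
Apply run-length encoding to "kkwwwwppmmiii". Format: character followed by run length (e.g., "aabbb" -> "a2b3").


Input: 'kkwwwwppmmiii'
Operation: identify consecutive runs
Runs: 'kk' -> k2, 'wwww' -> w4, 'pp' -> p2, 'mm' -> m2, 'iii' -> i3
Encoded: k2w4p2m2i3


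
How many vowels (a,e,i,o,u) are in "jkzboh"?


Input string: 'jkzboh'
Operation: count vowels (a, e, i, o, u)
Scan: s[0]='j', s[1]='k', s[2]='z', s[3]='b', s[4]='o' (vowel), s[5]='h'
Vowels found: 1
Result: 1


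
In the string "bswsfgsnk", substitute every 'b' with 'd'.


Input string: 'bswsfgsnk'
Operation: replace 'b' with 'd'
Positions of 'b': 0
After replacement: dswsfgsnk


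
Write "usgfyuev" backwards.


Input string: 'usgfyuev'
Operation: reverse character order
Original order: 'u' -> 's' -> 'g' -> 'f' -> 'y' -> 'u' -> 'e' -> 'v'
Reversed order: 'v' -> 'e' -> 'u' -> 'y' -> 'f' -> 'g' -> 's' -> 'u'
Result: veuyfgsu


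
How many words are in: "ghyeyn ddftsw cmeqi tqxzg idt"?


Input string: 'ghyeyn ddftsw cmeqi tqxzg idt'
Operation: split by spaces
Words found: 'ghyeyn', 'ddftsw', 'cmeqi', 'tqxzg', 'idt'
Word count: 5


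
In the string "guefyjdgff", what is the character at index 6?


Input string: 'guefyjdgff'
Operation: get character at index 6
Index mapping: s[0]='g', s[1]='u', s[2]='e', s[3]='f', s[4]='y', s[5]='j', s[6]='d'
Result: 'd'


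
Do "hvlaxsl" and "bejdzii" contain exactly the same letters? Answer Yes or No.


String 1: 'hvlaxsl' -> sorted: 'ahllsvx'
String 2: 'bejdzii' -> sorted: 'bdeiijz'
Compare sorted forms: 'ahllsvx' != 'bdeiijz'
Anagram: No


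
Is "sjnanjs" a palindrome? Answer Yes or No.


Input string: 'sjnanjs'
Reversed: 'sjnanjs'
Compare pairs: s[0]='s' vs s[6]='s' (match), s[1]='j' vs s[5]='j' (match), s[2]='n' vs s[4]='n' (match)
Palindrome: Yes


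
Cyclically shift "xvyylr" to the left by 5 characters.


Input: 'xvyylr', shift = 5
Operation: split at index 5 and swap parts
Front part s[0:5] = 'xvyyl'
Back part s[5:] = 'r'
Rotated = back + front = 'r' + 'xvyyl'
Result: rxvyyl


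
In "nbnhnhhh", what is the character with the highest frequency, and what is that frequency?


Input: 'nbnhnhhh'
Operation: tally each character
Counts: 'b':1, 'h':4, 'n':3
Maximum: 'h' appears 4 times


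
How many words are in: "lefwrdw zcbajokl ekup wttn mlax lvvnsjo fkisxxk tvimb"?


Input string: 'lefwrdw zcbajokl ekup wttn mlax lvvnsjo fkisxxk tvimb'
Operation: split by spaces
Words found: 'lefwrdw', 'zcbajokl', 'ekup', 'wttn', 'mlax', 'lvvnsjo', 'fkisxxk', 'tvimb'
Word count: 8


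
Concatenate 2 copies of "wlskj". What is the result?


Input string: 'wlskj'
Operation: repeat 2 times
Concatenation: 'wlskj' + 'wlskj'
Result: wlskjwlskj


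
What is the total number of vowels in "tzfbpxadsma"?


Input string: 'tzfbpxadsma'
Operation: count vowels (a, e, i, o, u)
Scan: s[0]='t', s[1]='z', s[2]='f', s[3]='b', s[4]='p', s[5]='x', s[6]='a' (vowel), s[7]='d', s[8]='s', s[9]='m', s[10]='a' (vowel)
Vowels found: 2
Result: 2


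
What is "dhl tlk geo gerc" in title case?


Input string: 'dhl tlk geo gerc'
Operation: capitalize first letter of each word
Word transformations: 'dhl'->'Dhl', 'tlk'->'Tlk', 'geo'->'Geo', 'gerc'->'Gerc'
Result: Dhl Tlk Geo Gerc


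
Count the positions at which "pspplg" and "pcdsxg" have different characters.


String 1: 'pspplg'
String 2: 'pcdsxg'
Compare each position: pos 0: 'p'=='p', pos 1: 's'!='c', pos 2: 'p'!='d', pos 3: 'p'!='s', pos 4: 'l'!='x', pos 5: 'g'=='g'
Differing positions: 4
Hamming distance: 4


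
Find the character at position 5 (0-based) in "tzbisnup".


Input string: 'tzbisnup'
Operation: get character at index 5
Index mapping: s[0]='t', s[1]='z', s[2]='b', s[3]='i', s[4]='s', s[5]='n'
Result: 'n'


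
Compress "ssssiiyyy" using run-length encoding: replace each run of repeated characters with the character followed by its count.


Input: 'ssssiiyyy'
Operation: identify consecutive runs
Runs: 'ssss' -> s4, 'ii' -> i2, 'yyy' -> y3
Encoded: s4i2y3


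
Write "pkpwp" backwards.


Input string: 'pkpwp'
Operation: reverse character order
Original order: 'p' -> 'k' -> 'p' -> 'w' -> 'p'
Reversed order: 'p' -> 'w' -> 'p' -> 'k' -> 'p'
Result: pwpkp


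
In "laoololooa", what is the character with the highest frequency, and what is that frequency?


Input: 'laoololooa'
Operation: tally each character
Counts: 'a':2, 'l':3, 'o':5
Maximum: 'o' appears 5 times


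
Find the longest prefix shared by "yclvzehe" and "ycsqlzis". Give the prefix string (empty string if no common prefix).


String 1: 'yclvzehe'
String 2: 'ycsqlzis'
Compare position by position:
pos 0: 'y' vs 'y' match
pos 1: 'c' vs 'c' match
pos 2: 'l' vs 's' differ -> stop
Longest common prefix: "yc" (length 2)


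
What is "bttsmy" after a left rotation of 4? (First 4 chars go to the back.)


Input: 'bttsmy', shift = 4
Operation: split at index 4 and swap parts
Front part s[0:4] = 'btts'
Back part s[4:] = 'my'
Rotated = back + front = 'my' + 'btts'
Result: mybtts


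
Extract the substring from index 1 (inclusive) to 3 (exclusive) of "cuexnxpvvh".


Input string: 'cuexnxpvvh'
Operation: slice [1:3]
Extract characters: s[1]='u', s[2]='e'
Result: ue


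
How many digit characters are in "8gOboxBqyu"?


Input string: '8gOboxBqyu'
Operation: count digit characters (0-9)
Scan: '8'(digit), 'g', 'O', 'b', 'o', 'x', 'B', 'q', 'y', 'u'
Digits found: 1
Result: 1


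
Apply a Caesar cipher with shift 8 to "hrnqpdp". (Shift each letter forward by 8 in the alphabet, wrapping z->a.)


Input: 'hrnqpdp', shift = 8
Operation: for each letter, (position + 8) mod 26
Mapping: 'h'(7+8=15)->'p', 'r'(17+8=25)->'z', 'n'(13+8=21)->'v', 'q'(16+8=24)->'y', 'p'(15+8=23)->'x', 'd'(3+8=11)->'l', 'p'(15+8=23)->'x'
Result: pzvyxlx


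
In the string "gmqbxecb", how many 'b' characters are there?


Input string: 'gmqbxecb'
Target character: 'b'
Scan each position: s[3]='b', s[7]='b'
Matches found at indices: 3, 7
Total: 2


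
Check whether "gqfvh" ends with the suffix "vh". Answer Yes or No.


Input string: 'gqfvh'
Suffix to check: 'vh'
Last 2 characters of input: 'vh'
Match: True
Result: Yes


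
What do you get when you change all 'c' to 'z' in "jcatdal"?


Input string: 'jcatdal'
Operation: replace 'c' with 'z'
Positions of 'c': 1
After replacement: jzatdal


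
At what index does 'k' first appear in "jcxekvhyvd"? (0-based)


Input string: 'jcxekvhyvd'
Target: 'k'
Scanning left to right: s[0]='j', s[1]='c', s[2]='x', s[3]='e', s[4]='k'
First match at index: 4


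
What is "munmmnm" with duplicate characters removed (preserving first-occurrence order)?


Input: 'munmmnm'
Operation: keep first occurrence of each character
Scan: s[0]='m' new -> keep; s[1]='u' new -> keep; s[2]='n' new -> keep; s[3]='m' seen -> skip; s[4]='m' seen -> skip; s[5]='n' seen -> skip; s[6]='m' seen -> skip
Result: mun


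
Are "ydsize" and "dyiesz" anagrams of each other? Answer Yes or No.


String 1: 'ydsize' -> sorted: 'deisyz'
String 2: 'dyiesz' -> sorted: 'deisyz'
Compare sorted forms: 'deisyz' == 'deisyz'
Anagram: Yes


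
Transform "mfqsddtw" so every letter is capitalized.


Input string: 'mfqsddtw'
Operation: convert each letter to uppercase
Mapping: 'm'->'M', 'f'->'F', 'q'->'Q', 's'->'S', 'd'->'D', 'd'->'D', 't'->'T', 'w'->'W'
Result: MFQSDDTW


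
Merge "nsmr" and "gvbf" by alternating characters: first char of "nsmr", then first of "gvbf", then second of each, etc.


String 1: 'nsmr'
String 2: 'gvbf'
Operation: alternate characters
Pairs: 'n'+'g', 's'+'v', 'm'+'b', 'r'+'f'
Result: ngsvmbrf


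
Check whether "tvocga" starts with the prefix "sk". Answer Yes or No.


Input string: 'tvocga'
Prefix to check: 'sk'
First 2 characters of input: 'tv'
Match: False
Result: No


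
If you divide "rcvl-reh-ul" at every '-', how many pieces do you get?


Input string: 'rcvl-reh-ul'
Delimiter: '-'
Split result: 'rcvl', 'reh', 'ul'
Number of parts: 3


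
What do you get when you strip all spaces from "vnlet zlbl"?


Input string: 'vnlet zlbl'
Operation: remove all spaces
Words: 'vnlet', 'zlbl'
Join without spaces: vnletzlbl


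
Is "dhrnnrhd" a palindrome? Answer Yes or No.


Input string: 'dhrnnrhd'
Reversed: 'dhrnnrhd'
Compare pairs: s[0]='d' vs s[7]='d' (match), s[1]='h' vs s[6]='h' (match), s[2]='r' vs s[5]='r' (match), s[3]='n' vs s[4]='n' (match)
Palindrome: Yes


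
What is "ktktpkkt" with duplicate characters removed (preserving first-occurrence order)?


Input: 'ktktpkkt'
Operation: keep first occurrence of each character
Scan: s[0]='k' new -> keep; s[1]='t' new -> keep; s[2]='k' seen -> skip; s[3]='t' seen -> skip; s[4]='p' new -> keep; s[5]='k' seen -> skip; s[6]='k' seen -> skip; s[7]='t' seen -> skip
Result: ktp


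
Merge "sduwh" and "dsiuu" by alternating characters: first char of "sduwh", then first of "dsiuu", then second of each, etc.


String 1: 'sduwh'
String 2: 'dsiuu'
Operation: alternate characters
Pairs: 's'+'d', 'd'+'s', 'u'+'i', 'w'+'u', 'h'+'u'
Result: sddsuiwuhu


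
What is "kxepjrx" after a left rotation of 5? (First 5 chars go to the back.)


Input: 'kxepjrx', shift = 5
Operation: split at index 5 and swap parts
Front part s[0:5] = 'kxepj'
Back part s[5:] = 'rx'
Rotated = back + front = 'rx' + 'kxepj'
Result: rxkxepj


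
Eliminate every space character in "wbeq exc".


Input string: 'wbeq exc'
Operation: remove all spaces
Words: 'wbeq', 'exc'
Join without spaces: wbeqexc


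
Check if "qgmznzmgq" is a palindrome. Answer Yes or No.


Input string: 'qgmznzmgq'
Reversed: 'qgmznzmgq'
Compare pairs: s[0]='q' vs s[8]='q' (match), s[1]='g' vs s[7]='g' (match), s[2]='m' vs s[6]='m' (match), s[3]='z' vs s[5]='z' (match)
Palindrome: Yes


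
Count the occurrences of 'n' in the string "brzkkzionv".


Input string: 'brzkkzionv'
Target character: 'n'
Scan each position: s[8]='n'
Matches found at indices: 8
Total: 1


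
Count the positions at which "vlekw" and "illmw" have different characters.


String 1: 'vlekw'
String 2: 'illmw'
Compare each position: pos 0: 'v'!='i', pos 1: 'l'=='l', pos 2: 'e'!='l', pos 3: 'k'!='m', pos 4: 'w'=='w'
Differing positions: 3
Hamming distance: 3


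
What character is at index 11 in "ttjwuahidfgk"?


Input string: 'ttjwuahidfgk'
Operation: get character at index 11
Index mapping: s[0]='t', s[1]='t', s[2]='j', s[3]='w', s[4]='u', s[5]='a', s[6]='h', s[7]='i', s[8]='d', s[9]='f', s[10]='g', s[11]='k'
Result: 'k'


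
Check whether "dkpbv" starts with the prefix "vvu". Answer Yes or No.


Input string: 'dkpbv'
Prefix to check: 'vvu'
First 3 characters of input: 'dkp'
Match: False
Result: No


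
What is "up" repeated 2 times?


Input string: 'up'
Operation: repeat 2 times
Concatenation: 'up' + 'up'
Result: upup


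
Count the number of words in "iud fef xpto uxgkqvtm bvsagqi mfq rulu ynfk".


Input string: 'iud fef xpto uxgkqvtm bvsagqi mfq rulu ynfk'
Operation: split by spaces
Words found: 'iud', 'fef', 'xpto', 'uxgkqvtm', 'bvsagqi', 'mfq', 'rulu', 'ynfk'
Word count: 8


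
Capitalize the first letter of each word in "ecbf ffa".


Input string: 'ecbf ffa'
Operation: capitalize first letter of each word
Word transformations: 'ecbf'->'Ecbf', 'ffa'->'Ffa'
Result: Ecbf Ffa


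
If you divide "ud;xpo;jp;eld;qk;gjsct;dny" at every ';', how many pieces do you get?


Input string: 'ud;xpo;jp;eld;qk;gjsct;dny'
Delimiter: ';'
Split result: 'ud', 'xpo', 'jp', 'eld', 'qk', 'gjsct', 'dny'
Number of parts: 7


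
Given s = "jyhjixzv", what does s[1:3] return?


Input string: 'jyhjixzv'
Operation: slice [1:3]
Extract characters: s[1]='y', s[2]='h'
Result: yh


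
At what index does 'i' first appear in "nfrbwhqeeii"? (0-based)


Input string: 'nfrbwhqeeii'
Target: 'i'
Scanning left to right: s[0]='n', s[1]='f', s[2]='r', s[3]='b', s[4]='w', s[5]='h', s[6]='q', s[7]='e', s[8]='e', s[9]='i'
First match at index: 9


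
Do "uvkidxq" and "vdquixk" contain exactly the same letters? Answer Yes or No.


String 1: 'uvkidxq' -> sorted: 'dikquvx'
String 2: 'vdquixk' -> sorted: 'dikquvx'
Compare sorted forms: 'dikquvx' == 'dikquvx'
Anagram: Yes


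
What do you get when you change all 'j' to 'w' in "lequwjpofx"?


Input string: 'lequwjpofx'
Operation: replace 'j' with 'w'
Positions of 'j': 5
After replacement: lequwwpofx


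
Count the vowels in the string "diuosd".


Input string: 'diuosd'
Operation: count vowels (a, e, i, o, u)
Scan: s[0]='d', s[1]='i' (vowel), s[2]='u' (vowel), s[3]='o' (vowel), s[4]='s', s[5]='d'
Vowels found: 3
Result: 3


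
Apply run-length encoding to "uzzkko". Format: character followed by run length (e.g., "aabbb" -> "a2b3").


Input: 'uzzkko'
Operation: identify consecutive runs
Runs: 'u' -> u1, 'zz' -> z2, 'kk' -> k2, 'o' -> o1
Encoded: u1z2k2o1


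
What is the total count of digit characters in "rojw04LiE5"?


Input string: 'rojw04LiE5'
Operation: count digit characters (0-9)
Scan: 'r', 'o', 'j', 'w', '0'(digit), '4'(digit), 'L', 'i', 'E', '5'(digit)
Digits found: 3
Result: 3


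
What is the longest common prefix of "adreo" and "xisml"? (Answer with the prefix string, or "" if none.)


String 1: 'adreo'
String 2: 'xisml'
Compare position by position:
pos 0: 'a' vs 'x' differ -> stop
Longest common prefix: "" (length 0)


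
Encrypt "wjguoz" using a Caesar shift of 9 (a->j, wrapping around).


Input: 'wjguoz', shift = 9
Operation: for each letter, (position + 9) mod 26
Mapping: 'w'(22+9=31, 31 mod 26=5)->'f', 'j'(9+9=18)->'s', 'g'(6+9=15)->'p', 'u'(20+9=29, 29 mod 26=3)->'d', 'o'(14+9=23)->'x', 'z'(25+9=34, 34 mod 26=8)->'i'
Result: fspdxi


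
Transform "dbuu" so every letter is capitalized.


Input string: 'dbuu'
Operation: convert each letter to uppercase
Mapping: 'd'->'D', 'b'->'B', 'u'->'U', 'u'->'U'
Result: DBUU


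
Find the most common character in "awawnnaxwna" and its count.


Input: 'awawnnaxwna'
Operation: tally each character
Counts: 'a':4, 'n':3, 'w':3, 'x':1
Maximum: 'a' appears 4 times


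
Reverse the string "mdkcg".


Input string: 'mdkcg'
Operation: reverse character order
Original order: 'm' -> 'd' -> 'k' -> 'c' -> 'g'
Reversed order: 'g' -> 'c' -> 'k' -> 'd' -> 'm'
Result: gckdm


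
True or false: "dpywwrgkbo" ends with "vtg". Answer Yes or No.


Input string: 'dpywwrgkbo'
Suffix to check: 'vtg'
Last 3 characters of input: 'kbo'
Match: False
Result: No


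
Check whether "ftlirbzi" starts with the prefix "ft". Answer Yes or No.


Input string: 'ftlirbzi'
Prefix to check: 'ft'
First 2 characters of input: 'ft'
Match: True
Result: Yes


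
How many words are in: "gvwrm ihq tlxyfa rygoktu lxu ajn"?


Input string: 'gvwrm ihq tlxyfa rygoktu lxu ajn'
Operation: split by spaces
Words found: 'gvwrm', 'ihq', 'tlxyfa', 'rygoktu', 'lxu', 'ajn'
Word count: 6


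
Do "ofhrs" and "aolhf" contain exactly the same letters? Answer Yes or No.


String 1: 'ofhrs' -> sorted: 'fhors'
String 2: 'aolhf' -> sorted: 'afhlo'
Compare sorted forms: 'fhors' != 'afhlo'
Anagram: No


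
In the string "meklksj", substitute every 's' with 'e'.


Input string: 'meklksj'
Operation: replace 's' with 'e'
Positions of 's': 5
After replacement: meklkej


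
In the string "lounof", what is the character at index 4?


Input string: 'lounof'
Operation: get character at index 4
Index mapping: s[0]='l', s[1]='o', s[2]='u', s[3]='n', s[4]='o'
Result: 'o'


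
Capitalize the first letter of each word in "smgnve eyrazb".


Input string: 'smgnve eyrazb'
Operation: capitalize first letter of each word
Word transformations: 'smgnve'->'Smgnve', 'eyrazb'->'Eyrazb'
Result: Smgnve Eyrazb


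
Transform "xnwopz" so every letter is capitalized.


Input string: 'xnwopz'
Operation: convert each letter to uppercase
Mapping: 'x'->'X', 'n'->'N', 'w'->'W', 'o'->'O', 'p'->'P', 'z'->'Z'
Result: XNWOPZ


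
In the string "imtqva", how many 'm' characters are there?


Input string: 'imtqva'
Target character: 'm'
Scan each position: s[1]='m'
Matches found at indices: 1
Total: 1


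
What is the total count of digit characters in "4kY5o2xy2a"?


Input string: '4kY5o2xy2a'
Operation: count digit characters (0-9)
Scan: '4'(digit), 'k', 'Y', '5'(digit), 'o', '2'(digit), 'x', 'y', '2'(digit), 'a'
Digits found: 4
Result: 4


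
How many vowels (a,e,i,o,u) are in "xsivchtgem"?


Input string: 'xsivchtgem'
Operation: count vowels (a, e, i, o, u)
Scan: s[0]='x', s[1]='s', s[2]='i' (vowel), s[3]='v', s[4]='c', s[5]='h', s[6]='t', s[7]='g', s[8]='e' (vowel), s[9]='m'
Vowels found: 2
Result: 2


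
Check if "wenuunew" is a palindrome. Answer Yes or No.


Input string: 'wenuunew'
Reversed: 'wenuunew'
Compare pairs: s[0]='w' vs s[7]='w' (match), s[1]='e' vs s[6]='e' (match), s[2]='n' vs s[5]='n' (match), s[3]='u' vs s[4]='u' (match)
Palindrome: Yes


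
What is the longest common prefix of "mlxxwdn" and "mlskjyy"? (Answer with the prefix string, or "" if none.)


String 1: 'mlxxwdn'
String 2: 'mlskjyy'
Compare position by position:
pos 0: 'm' vs 'm' match
pos 1: 'l' vs 'l' match
pos 2: 'x' vs 's' differ -> stop
Longest common prefix: "ml" (length 2)


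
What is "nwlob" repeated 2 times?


Input string: 'nwlob'
Operation: repeat 2 times
Concatenation: 'nwlob' + 'nwlob'
Result: nwlobnwlob


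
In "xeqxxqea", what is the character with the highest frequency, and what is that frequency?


Input: 'xeqxxqea'
Operation: tally each character
Counts: 'a':1, 'e':2, 'q':2, 'x':3
Maximum: 'x' appears 3 times


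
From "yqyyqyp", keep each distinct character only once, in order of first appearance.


Input: 'yqyyqyp'
Operation: keep first occurrence of each character
Scan: s[0]='y' new -> keep; s[1]='q' new -> keep; s[2]='y' seen -> skip; s[3]='y' seen -> skip; s[4]='q' seen -> skip; s[5]='y' seen -> skip; s[6]='p' new -> keep
Result: yqp


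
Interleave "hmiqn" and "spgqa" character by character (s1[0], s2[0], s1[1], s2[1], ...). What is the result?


String 1: 'hmiqn'
String 2: 'spgqa'
Operation: alternate characters
Pairs: 'h'+'s', 'm'+'p', 'i'+'g', 'q'+'q', 'n'+'a'
Result: hsmpigqqna


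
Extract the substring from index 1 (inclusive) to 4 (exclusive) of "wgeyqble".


Input string: 'wgeyqble'
Operation: slice [1:4]
Extract characters: s[1]='g', s[2]='e', s[3]='y'
Result: gey


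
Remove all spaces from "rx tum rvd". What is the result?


Input string: 'rx tum rvd'
Operation: remove all spaces
Words: 'rx', 'tum', 'rvd'
Join without spaces: rxtumrvd


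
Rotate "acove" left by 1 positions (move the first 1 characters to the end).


Input: 'acove', shift = 1
Operation: split at index 1 and swap parts
Front part s[0:1] = 'a'
Back part s[1:] = 'cove'
Rotated = back + front = 'cove' + 'a'
Result: covea


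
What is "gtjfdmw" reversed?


Input string: 'gtjfdmw'
Operation: reverse character order
Original order: 'g' -> 't' -> 'j' -> 'f' -> 'd' -> 'm' -> 'w'
Reversed order: 'w' -> 'm' -> 'd' -> 'f' -> 'j' -> 't' -> 'g'
Result: wmdfjtg


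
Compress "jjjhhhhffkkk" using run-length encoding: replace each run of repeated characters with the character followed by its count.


Input: 'jjjhhhhffkkk'
Operation: identify consecutive runs
Runs: 'jjj' -> j3, 'hhhh' -> h4, 'ff' -> f2, 'kkk' -> k3
Encoded: j3h4f2k3


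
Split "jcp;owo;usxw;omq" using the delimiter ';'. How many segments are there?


Input string: 'jcp;owo;usxw;omq'
Delimiter: ';'
Split result: 'jcp', 'owo', 'usxw', 'omq'
Number of parts: 4


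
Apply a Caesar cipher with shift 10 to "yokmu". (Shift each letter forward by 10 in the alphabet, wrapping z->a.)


Input: 'yokmu', shift = 10
Operation: for each letter, (position + 10) mod 26
Mapping: 'y'(24+10=34, 34 mod 26=8)->'i', 'o'(14+10=24)->'y', 'k'(10+10=20)->'u', 'm'(12+10=22)->'w', 'u'(20+10=30, 30 mod 26=4)->'e'
Result: iyuwe


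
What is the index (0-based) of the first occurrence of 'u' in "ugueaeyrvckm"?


Input string: 'ugueaeyrvckm'
Target: 'u'
Scanning left to right: s[0]='u'
First match at index: 0


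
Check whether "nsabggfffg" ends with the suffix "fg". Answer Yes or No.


Input string: 'nsabggfffg'
Suffix to check: 'fg'
Last 2 characters of input: 'fg'
Match: True
Result: Yes


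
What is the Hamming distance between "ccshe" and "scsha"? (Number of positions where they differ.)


String 1: 'ccshe'
String 2: 'scsha'
Compare each position: pos 0: 'c'!='s', pos 1: 'c'=='c', pos 2: 's'=='s', pos 3: 'h'=='h', pos 4: 'e'!='a'
Differing positions: 2
Hamming distance: 2


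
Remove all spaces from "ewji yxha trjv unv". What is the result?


Input string: 'ewji yxha trjv unv'
Operation: remove all spaces
Words: 'ewji', 'yxha', 'trjv', 'unv'
Join without spaces: ewjiyxhatrjvunv


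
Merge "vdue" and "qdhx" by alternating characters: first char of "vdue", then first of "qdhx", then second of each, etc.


String 1: 'vdue'
String 2: 'qdhx'
Operation: alternate characters
Pairs: 'v'+'q', 'd'+'d', 'u'+'h', 'e'+'x'
Result: vqdduhex


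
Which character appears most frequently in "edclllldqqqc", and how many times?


Input: 'edclllldqqqc'
Operation: tally each character
Counts: 'c':2, 'd':2, 'e':1, 'l':4, 'q':3
Maximum: 'l' appears 4 times


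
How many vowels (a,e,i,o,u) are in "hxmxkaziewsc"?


Input string: 'hxmxkaziewsc'
Operation: count vowels (a, e, i, o, u)
Scan: s[0]='h', s[1]='x', s[2]='m', s[3]='x', s[4]='k', s[5]='a' (vowel), s[6]='z', s[7]='i' (vowel), s[8]='e' (vowel), s[9]='w', s[10]='s', s[11]='c'
Vowels found: 3
Result: 3


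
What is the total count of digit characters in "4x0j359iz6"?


Input string: '4x0j359iz6'
Operation: count digit characters (0-9)
Scan: '4'(digit), 'x', '0'(digit), 'j', '3'(digit), '5'(digit), '9'(digit), 'i', 'z', '6'(digit)
Digits found: 6
Result: 6


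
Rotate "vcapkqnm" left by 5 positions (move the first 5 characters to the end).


Input: 'vcapkqnm', shift = 5
Operation: split at index 5 and swap parts
Front part s[0:5] = 'vcapk'
Back part s[5:] = 'qnm'
Rotated = back + front = 'qnm' + 'vcapk'
Result: qnmvcapk


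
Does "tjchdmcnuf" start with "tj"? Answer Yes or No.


Input string: 'tjchdmcnuf'
Prefix to check: 'tj'
First 2 characters of input: 'tj'
Match: True
Result: Yes


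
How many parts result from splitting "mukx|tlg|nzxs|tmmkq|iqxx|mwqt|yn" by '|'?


Input string: 'mukx|tlg|nzxs|tmmkq|iqxx|mwqt|yn'
Delimiter: '|'
Split result: 'mukx', 'tlg', 'nzxs', 'tmmkq', 'iqxx', 'mwqt', 'yn'
Number of parts: 7


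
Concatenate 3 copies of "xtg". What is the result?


Input string: 'xtg'
Operation: repeat 3 times
Concatenation: 'xtg' + 'xtg' + 'xtg'
Result: xtgxtgxtg


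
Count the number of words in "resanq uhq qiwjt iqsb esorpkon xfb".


Input string: 'resanq uhq qiwjt iqsb esorpkon xfb'
Operation: split by spaces
Words found: 'resanq', 'uhq', 'qiwjt', 'iqsb', 'esorpkon', 'xfb'
Word count: 6


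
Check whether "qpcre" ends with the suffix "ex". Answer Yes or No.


Input string: 'qpcre'
Suffix to check: 'ex'
Last 2 characters of input: 're'
Match: False
Result: No


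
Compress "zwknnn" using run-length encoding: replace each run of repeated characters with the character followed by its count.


Input: 'zwknnn'
Operation: identify consecutive runs
Runs: 'z' -> z1, 'w' -> w1, 'k' -> k1, 'nnn' -> n3
Encoded: z1w1k1n3


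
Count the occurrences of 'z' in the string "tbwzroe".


Input string: 'tbwzroe'
Target character: 'z'
Scan each position: s[3]='z'
Matches found at indices: 3
Total: 1


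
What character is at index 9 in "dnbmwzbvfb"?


Input string: 'dnbmwzbvfb'
Operation: get character at index 9
Index mapping: s[0]='d', s[1]='n', s[2]='b', s[3]='m', s[4]='w', s[5]='z', s[6]='b', s[7]='v', s[8]='f', s[9]='b'
Result: 'b'


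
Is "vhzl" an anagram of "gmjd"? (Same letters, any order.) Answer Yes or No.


String 1: 'gmjd' -> sorted: 'dgjm'
String 2: 'vhzl' -> sorted: 'hlvz'
Compare sorted forms: 'dgjm' != 'hlvz'
Anagram: No


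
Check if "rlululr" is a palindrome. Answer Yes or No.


Input string: 'rlululr'
Reversed: 'rlululr'
Compare pairs: s[0]='r' vs s[6]='r' (match), s[1]='l' vs s[5]='l' (match), s[2]='u' vs s[4]='u' (match)
Palindrome: Yes


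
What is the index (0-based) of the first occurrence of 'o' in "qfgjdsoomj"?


Input string: 'qfgjdsoomj'
Target: 'o'
Scanning left to right: s[0]='q', s[1]='f', s[2]='g', s[3]='j', s[4]='d', s[5]='s', s[6]='o'
First match at index: 6


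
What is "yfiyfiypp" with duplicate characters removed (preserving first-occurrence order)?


Input: 'yfiyfiypp'
Operation: keep first occurrence of each character
Scan: s[0]='y' new -> keep; s[1]='f' new -> keep; s[2]='i' new -> keep; s[3]='y' seen -> skip; s[4]='f' seen -> skip; s[5]='i' seen -> skip; s[6]='y' seen -> skip; s[7]='p' new -> keep; s[8]='p' seen -> skip
Result: yfip


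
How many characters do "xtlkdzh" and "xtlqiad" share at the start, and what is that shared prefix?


String 1: 'xtlkdzh'
String 2: 'xtlqiad'
Compare position by position:
pos 0: 'x' vs 'x' match
pos 1: 't' vs 't' match
pos 2: 'l' vs 'l' match
pos 3: 'k' vs 'q' differ -> stop
Longest common prefix: "xtl" (length 3)


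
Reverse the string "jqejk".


Input string: 'jqejk'
Operation: reverse character order
Original order: 'j' -> 'q' -> 'e' -> 'j' -> 'k'
Reversed order: 'k' -> 'j' -> 'e' -> 'q' -> 'j'
Result: kjeqj


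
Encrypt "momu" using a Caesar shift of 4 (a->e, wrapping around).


Input: 'momu', shift = 4
Operation: for each letter, (position + 4) mod 26
Mapping: 'm'(12+4=16)->'q', 'o'(14+4=18)->'s', 'm'(12+4=16)->'q', 'u'(20+4=24)->'y'
Result: qsqy


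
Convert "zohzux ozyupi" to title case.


Input string: 'zohzux ozyupi'
Operation: capitalize first letter of each word
Word transformations: 'zohzux'->'Zohzux', 'ozyupi'->'Ozyupi'
Result: Zohzux Ozyupi


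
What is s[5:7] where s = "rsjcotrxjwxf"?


Input string: 'rsjcotrxjwxf'
Operation: slice [5:7]
Extract characters: s[5]='t', s[6]='r'
Result: tr


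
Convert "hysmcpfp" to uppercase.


Input string: 'hysmcpfp'
Operation: convert each letter to uppercase
Mapping: 'h'->'H', 'y'->'Y', 's'->'S', 'm'->'M', 'c'->'C', 'p'->'P', 'f'->'F', 'p'->'P'
Result: HYSMCPFP


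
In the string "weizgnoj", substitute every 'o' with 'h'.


Input string: 'weizgnoj'
Operation: replace 'o' with 'h'
Positions of 'o': 6
After replacement: weizgnhj


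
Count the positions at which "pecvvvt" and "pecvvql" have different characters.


String 1: 'pecvvvt'
String 2: 'pecvvql'
Compare each position: pos 0: 'p'=='p', pos 1: 'e'=='e', pos 2: 'c'=='c', pos 3: 'v'=='v', pos 4: 'v'=='v', pos 5: 'v'!='q', pos 6: 't'!='l'
Differing positions: 2
Hamming distance: 2


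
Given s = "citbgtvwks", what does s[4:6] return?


Input string: 'citbgtvwks'
Operation: slice [4:6]
Extract characters: s[4]='g', s[5]='t'
Result: gt


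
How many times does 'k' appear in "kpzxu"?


Input string: 'kpzxu'
Target character: 'k'
Scan each position: s[0]='k'
Matches found at indices: 0
Total: 1


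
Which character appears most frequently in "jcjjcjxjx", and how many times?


Input: 'jcjjcjxjx'
Operation: tally each character
Counts: 'c':2, 'j':5, 'x':2
Maximum: 'j' appears 5 times


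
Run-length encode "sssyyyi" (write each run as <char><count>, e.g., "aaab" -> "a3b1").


Input: 'sssyyyi'
Operation: identify consecutive runs
Runs: 'sss' -> s3, 'yyy' -> y3, 'i' -> i1
Encoded: s3y3i1


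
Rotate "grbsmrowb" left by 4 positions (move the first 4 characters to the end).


Input: 'grbsmrowb', shift = 4
Operation: split at index 4 and swap parts
Front part s[0:4] = 'grbs'
Back part s[4:] = 'mrowb'
Rotated = back + front = 'mrowb' + 'grbs'
Result: mrowbgrbs


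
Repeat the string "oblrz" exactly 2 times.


Input string: 'oblrz'
Operation: repeat 2 times
Concatenation: 'oblrz' + 'oblrz'
Result: oblrzoblrz


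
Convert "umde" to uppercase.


Input string: 'umde'
Operation: convert each letter to uppercase
Mapping: 'u'->'U', 'm'->'M', 'd'->'D', 'e'->'E'
Result: UMDE


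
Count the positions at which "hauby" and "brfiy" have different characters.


String 1: 'hauby'
String 2: 'brfiy'
Compare each position: pos 0: 'h'!='b', pos 1: 'a'!='r', pos 2: 'u'!='f', pos 3: 'b'!='i', pos 4: 'y'=='y'
Differing positions: 4
Hamming distance: 4


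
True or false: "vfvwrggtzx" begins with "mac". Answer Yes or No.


Input string: 'vfvwrggtzx'
Prefix to check: 'mac'
First 3 characters of input: 'vfv'
Match: False
Result: No


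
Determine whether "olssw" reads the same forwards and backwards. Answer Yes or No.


Input string: 'olssw'
Reversed: 'wsslo'
Compare pairs: s[0]='o' vs s[4]='w' (mismatch), s[1]='l' vs s[3]='s' (mismatch)
Palindrome: No


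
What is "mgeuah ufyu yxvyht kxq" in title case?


Input string: 'mgeuah ufyu yxvyht kxq'
Operation: capitalize first letter of each word
Word transformations: 'mgeuah'->'Mgeuah', 'ufyu'->'Ufyu', 'yxvyht'->'Yxvyht', 'kxq'->'Kxq'
Result: Mgeuah Ufyu Yxvyht Kxq


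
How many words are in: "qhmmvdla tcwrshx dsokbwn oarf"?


Input string: 'qhmmvdla tcwrshx dsokbwn oarf'
Operation: split by spaces
Words found: 'qhmmvdla', 'tcwrshx', 'dsokbwn', 'oarf'
Word count: 4


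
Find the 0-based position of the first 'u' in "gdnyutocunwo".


Input string: 'gdnyutocunwo'
Target: 'u'
Scanning left to right: s[0]='g', s[1]='d', s[2]='n', s[3]='y', s[4]='u'
First match at index: 4


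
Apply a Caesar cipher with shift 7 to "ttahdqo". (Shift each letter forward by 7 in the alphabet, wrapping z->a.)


Input: 'ttahdqo', shift = 7
Operation: for each letter, (position + 7) mod 26
Mapping: 't'(19+7=26, 26 mod 26=0)->'a', 't'(19+7=26, 26 mod 26=0)->'a', 'a'(0+7=7)->'h', 'h'(7+7=14)->'o', 'd'(3+7=10)->'k', 'q'(16+7=23)->'x', 'o'(14+7=21)->'v'
Result: aahokxv


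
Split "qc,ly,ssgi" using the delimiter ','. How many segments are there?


Input string: 'qc,ly,ssgi'
Delimiter: ','
Split result: 'qc', 'ly', 'ssgi'
Number of parts: 3


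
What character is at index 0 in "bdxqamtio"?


Input string: 'bdxqamtio'
Operation: get character at index 0
Index mapping: s[0]='b'
Result: 'b'


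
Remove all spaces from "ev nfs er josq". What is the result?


Input string: 'ev nfs er josq'
Operation: remove all spaces
Words: 'ev', 'nfs', 'er', 'josq'
Join without spaces: evnfserjosq


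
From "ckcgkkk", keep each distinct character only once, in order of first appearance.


Input: 'ckcgkkk'
Operation: keep first occurrence of each character
Scan: s[0]='c' new -> keep; s[1]='k' new -> keep; s[2]='c' seen -> skip; s[3]='g' new -> keep; s[4]='k' seen -> skip; s[5]='k' seen -> skip; s[6]='k' seen -> skip
Result: ckg


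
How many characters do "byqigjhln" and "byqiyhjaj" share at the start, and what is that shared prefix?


String 1: 'byqigjhln'
String 2: 'byqiyhjaj'
Compare position by position:
pos 0: 'b' vs 'b' match
pos 1: 'y' vs 'y' match
pos 2: 'q' vs 'q' match
pos 3: 'i' vs 'i' match
pos 4: 'g' vs 'y' differ -> stop
Longest common prefix: "byqi" (length 4)


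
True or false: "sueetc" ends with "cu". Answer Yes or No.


Input string: 'sueetc'
Suffix to check: 'cu'
Last 2 characters of input: 'tc'
Match: False
Result: No


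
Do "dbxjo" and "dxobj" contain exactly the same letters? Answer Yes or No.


String 1: 'dbxjo' -> sorted: 'bdjox'
String 2: 'dxobj' -> sorted: 'bdjox'
Compare sorted forms: 'bdjox' == 'bdjox'
Anagram: Yes


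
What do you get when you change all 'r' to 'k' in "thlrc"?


Input string: 'thlrc'
Operation: replace 'r' with 'k'
Positions of 'r': 3
After replacement: thlkc


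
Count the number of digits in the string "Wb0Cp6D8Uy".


Input string: 'Wb0Cp6D8Uy'
Operation: count digit characters (0-9)
Scan: 'W', 'b', '0'(digit), 'C', 'p', '6'(digit), 'D', '8'(digit), 'U', 'y'
Digits found: 3
Result: 3


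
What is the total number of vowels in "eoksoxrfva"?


Input string: 'eoksoxrfva'
Operation: count vowels (a, e, i, o, u)
Scan: s[0]='e' (vowel), s[1]='o' (vowel), s[2]='k', s[3]='s', s[4]='o' (vowel), s[5]='x', s[6]='r', s[7]='f', s[8]='v', s[9]='a' (vowel)
Vowels found: 4
Result: 4


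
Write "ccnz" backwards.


Input string: 'ccnz'
Operation: reverse character order
Original order: 'c' -> 'c' -> 'n' -> 'z'
Reversed order: 'z' -> 'n' -> 'c' -> 'c'
Result: zncc


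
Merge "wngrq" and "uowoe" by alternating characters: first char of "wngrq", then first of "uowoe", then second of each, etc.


String 1: 'wngrq'
String 2: 'uowoe'
Operation: alternate characters
Pairs: 'w'+'u', 'n'+'o', 'g'+'w', 'r'+'o', 'q'+'e'
Result: wunogwroqe


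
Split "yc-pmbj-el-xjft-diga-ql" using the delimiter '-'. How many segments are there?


Input string: 'yc-pmbj-el-xjft-diga-ql'
Delimiter: '-'
Split result: 'yc', 'pmbj', 'el', 'xjft', 'diga', 'ql'
Number of parts: 6


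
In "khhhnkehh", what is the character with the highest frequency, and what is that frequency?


Input: 'khhhnkehh'
Operation: tally each character
Counts: 'e':1, 'h':5, 'k':2, 'n':1
Maximum: 'h' appears 5 times


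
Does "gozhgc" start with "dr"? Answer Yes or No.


Input string: 'gozhgc'
Prefix to check: 'dr'
First 2 characters of input: 'go'
Match: False
Result: No


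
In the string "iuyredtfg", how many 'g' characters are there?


Input string: 'iuyredtfg'
Target character: 'g'
Scan each position: s[8]='g'
Matches found at indices: 8
Total: 1


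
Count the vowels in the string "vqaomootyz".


Input string: 'vqaomootyz'
Operation: count vowels (a, e, i, o, u)
Scan: s[0]='v', s[1]='q', s[2]='a' (vowel), s[3]='o' (vowel), s[4]='m', s[5]='o' (vowel), s[6]='o' (vowel), s[7]='t', s[8]='y', s[9]='z'
Vowels found: 4
Result: 4


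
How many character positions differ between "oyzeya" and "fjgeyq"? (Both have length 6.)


String 1: 'oyzeya'
String 2: 'fjgeyq'
Compare each position: pos 0: 'o'!='f', pos 1: 'y'!='j', pos 2: 'z'!='g', pos 3: 'e'=='e', pos 4: 'y'=='y', pos 5: 'a'!='q'
Differing positions: 4
Hamming distance: 4


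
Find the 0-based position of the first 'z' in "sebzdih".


Input string: 'sebzdih'
Target: 'z'
Scanning left to right: s[0]='s', s[1]='e', s[2]='b', s[3]='z'
First match at index: 3


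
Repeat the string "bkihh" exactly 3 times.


Input string: 'bkihh'
Operation: repeat 3 times
Concatenation: 'bkihh' + 'bkihh' + 'bkihh'
Result: bkihhbkihhbkihh


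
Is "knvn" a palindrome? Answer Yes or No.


Input string: 'knvn'
Reversed: 'nvnk'
Compare pairs: s[0]='k' vs s[3]='n' (mismatch), s[1]='n' vs s[2]='v' (mismatch)
Palindrome: No


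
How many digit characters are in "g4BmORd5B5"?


Input string: 'g4BmORd5B5'
Operation: count digit characters (0-9)
Scan: 'g', '4'(digit), 'B', 'm', 'O', 'R', 'd', '5'(digit), 'B', '5'(digit)
Digits found: 3
Result: 3


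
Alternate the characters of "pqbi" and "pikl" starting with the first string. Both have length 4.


String 1: 'pqbi'
String 2: 'pikl'
Operation: alternate characters
Pairs: 'p'+'p', 'q'+'i', 'b'+'k', 'i'+'l'
Result: ppqibkil


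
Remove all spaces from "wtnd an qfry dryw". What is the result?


Input string: 'wtnd an qfry dryw'
Operation: remove all spaces
Words: 'wtnd', 'an', 'qfry', 'dryw'
Join without spaces: wtndanqfrydryw


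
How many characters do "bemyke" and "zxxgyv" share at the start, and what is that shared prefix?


String 1: 'bemyke'
String 2: 'zxxgyv'
Compare position by position:
pos 0: 'b' vs 'z' differ -> stop
Longest common prefix: "" (length 0)


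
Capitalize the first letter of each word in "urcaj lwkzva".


Input string: 'urcaj lwkzva'
Operation: capitalize first letter of each word
Word transformations: 'urcaj'->'Urcaj', 'lwkzva'->'Lwkzva'
Result: Urcaj Lwkzva


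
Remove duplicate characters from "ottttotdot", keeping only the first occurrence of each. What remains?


Input: 'ottttotdot'
Operation: keep first occurrence of each character
Scan: s[0]='o' new -> keep; s[1]='t' new -> keep; s[2]='t' seen -> skip; s[3]='t' seen -> skip; s[4]='t' seen -> skip; s[5]='o' seen -> skip; s[6]='t' seen -> skip; s[7]='d' new -> keep; s[8]='o' seen -> skip; s[9]='t' seen -> skip
Result: otd


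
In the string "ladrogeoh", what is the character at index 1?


Input string: 'ladrogeoh'
Operation: get character at index 1
Index mapping: s[0]='l', s[1]='a'
Result: 'a'
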